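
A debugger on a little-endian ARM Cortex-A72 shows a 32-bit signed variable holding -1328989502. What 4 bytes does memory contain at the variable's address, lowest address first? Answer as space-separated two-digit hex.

C2 3A C9 B0

Two's complement of -1328989502 in 32 bits: 1328989502 = 0x4F36C53E; invert → 0xB0C93AC1; add 1 → 0xB0C93AC2.
Split into bytes (most-significant first): B0 C9 3A C2.
Little-endian stores the least-significant byte at the lowest address.
So at ascending addresses the bytes are C2 3A C9 B0.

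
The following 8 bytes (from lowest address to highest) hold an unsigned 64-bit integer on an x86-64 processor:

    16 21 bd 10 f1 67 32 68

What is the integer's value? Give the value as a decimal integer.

Little-endian stores the least-significant byte at the lowest address.
Reassemble most-significant byte first: 68 32 67 F1 10 BD 21 16 → 0x683267F110BD2116.
0x683267F110BD2116 = 7508177813845647638.

7508177813845647638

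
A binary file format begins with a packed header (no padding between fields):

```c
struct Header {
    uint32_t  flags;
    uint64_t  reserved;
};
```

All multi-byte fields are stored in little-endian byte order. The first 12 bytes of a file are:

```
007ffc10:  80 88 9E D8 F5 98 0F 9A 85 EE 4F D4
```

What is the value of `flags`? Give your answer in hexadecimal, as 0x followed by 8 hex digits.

0xD89E8880

`flags` is the first field, at byte offset 0, occupying 4 bytes.
Bytes at offsets 0..3: 80 88 9E D8.
Little-endian stores the least-significant byte at the lowest address.
Reassemble most-significant byte first: D8 9E 88 80 → 0xD89E8880.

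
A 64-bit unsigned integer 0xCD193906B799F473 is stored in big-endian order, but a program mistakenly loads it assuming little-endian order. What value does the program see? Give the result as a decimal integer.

8355472220041583053

Stored big-endian, the bytes at ascending addresses are CD 19 39 06 B7 99 F4 73.
Read back as little-endian, the first byte is least significant, giving 0x73F499B7063919CD.
0x73F499B7063919CD = 8355472220041583053.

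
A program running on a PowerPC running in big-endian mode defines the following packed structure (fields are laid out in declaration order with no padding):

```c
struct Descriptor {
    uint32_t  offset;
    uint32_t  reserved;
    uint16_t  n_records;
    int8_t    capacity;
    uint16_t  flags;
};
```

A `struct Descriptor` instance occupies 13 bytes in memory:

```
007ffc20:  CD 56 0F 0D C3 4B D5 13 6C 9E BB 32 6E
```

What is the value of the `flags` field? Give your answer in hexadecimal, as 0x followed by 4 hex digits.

`flags` follows `offset` (4 B), `reserved` (4 B), `n_records` (2 B), `capacity` (1 B), so it starts at offset 4 + 4 + 2 + 1 = 11 and occupies 2 bytes.
Bytes at offsets 11..12: 32 6E.
In big-endian order the high byte comes first in memory.
The bytes are already most-significant first: 0x326E.

0x326E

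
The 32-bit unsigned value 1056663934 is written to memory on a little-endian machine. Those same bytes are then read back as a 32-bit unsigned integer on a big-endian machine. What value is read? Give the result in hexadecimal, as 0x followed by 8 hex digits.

1056663934 in 32-bit hexadecimal is 0x3EFB697E.
Stored little-endian, the bytes at ascending addresses are 7E 69 FB 3E.
Read back as big-endian, the last byte is least significant, giving 0x7E69FB3E.

0x7E69FB3E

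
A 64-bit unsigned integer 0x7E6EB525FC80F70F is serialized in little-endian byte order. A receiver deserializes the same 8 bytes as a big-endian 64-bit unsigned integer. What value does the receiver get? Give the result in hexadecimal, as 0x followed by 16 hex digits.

Stored little-endian, the bytes at ascending addresses are 0F F7 80 FC 25 B5 6E 7E.
Read back as big-endian, the last byte is least significant, giving 0x0FF780FC25B56E7E.

0x0FF780FC25B56E7E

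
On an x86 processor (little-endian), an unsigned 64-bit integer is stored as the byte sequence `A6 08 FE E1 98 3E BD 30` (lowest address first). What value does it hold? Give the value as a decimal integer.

In little-endian order the low byte comes first in memory.
Reassemble most-significant byte first: 30 BD 3E 98 E1 FE 08 A6 → 0x30BD3E98E1FE08A6.
0x30BD3E98E1FE08A6 = 3512032110766327974.

3512032110766327974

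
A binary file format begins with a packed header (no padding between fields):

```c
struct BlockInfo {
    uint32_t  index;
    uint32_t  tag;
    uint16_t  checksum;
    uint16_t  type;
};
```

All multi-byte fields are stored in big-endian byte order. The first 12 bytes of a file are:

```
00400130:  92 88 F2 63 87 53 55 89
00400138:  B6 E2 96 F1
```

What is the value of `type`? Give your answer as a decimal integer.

38641

`type` follows `index` (4 B), `tag` (4 B), `checksum` (2 B), so it starts at offset 4 + 4 + 2 = 10 and occupies 2 bytes.
Bytes at offsets 10..11: 96 F1.
In big-endian order the high byte comes first in memory.
The bytes are already most-significant first: 0x96F1.
0x96F1 = 38641.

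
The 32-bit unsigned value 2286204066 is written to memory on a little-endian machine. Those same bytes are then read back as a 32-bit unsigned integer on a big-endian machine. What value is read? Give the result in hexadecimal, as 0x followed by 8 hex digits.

2286204066 in 32-bit hexadecimal is 0x8844B4A2.
Stored little-endian, the bytes at ascending addresses are A2 B4 44 88.
Read back as big-endian, the last byte is least significant, giving 0xA2B44488.

0xA2B44488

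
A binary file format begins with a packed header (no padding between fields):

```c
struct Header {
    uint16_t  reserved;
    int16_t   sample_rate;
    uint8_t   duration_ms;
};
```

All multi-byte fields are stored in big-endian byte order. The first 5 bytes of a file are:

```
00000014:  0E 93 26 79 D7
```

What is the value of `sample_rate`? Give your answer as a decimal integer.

9849

`sample_rate` follows `reserved` (2 bytes), so it starts at byte offset 2 and occupies 2 bytes.
Bytes at offsets 2..3: 26 79.
Big-endian stores the most-significant byte at the lowest address.
The bytes are already most-significant first: 0x2679.
0x2679 = 9849.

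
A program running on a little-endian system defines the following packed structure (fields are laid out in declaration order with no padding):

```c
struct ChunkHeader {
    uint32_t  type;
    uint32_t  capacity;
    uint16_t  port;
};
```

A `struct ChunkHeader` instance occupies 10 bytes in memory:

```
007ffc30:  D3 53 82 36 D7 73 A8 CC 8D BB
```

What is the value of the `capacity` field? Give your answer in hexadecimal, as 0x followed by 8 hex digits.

`capacity` follows `type` (4 bytes), so it starts at byte offset 4 and occupies 4 bytes.
Bytes at offsets 4..7: D7 73 A8 CC.
In little-endian order the low byte comes first in memory.
Reassemble most-significant byte first: CC A8 73 D7 → 0xCCA873D7.

0xCCA873D7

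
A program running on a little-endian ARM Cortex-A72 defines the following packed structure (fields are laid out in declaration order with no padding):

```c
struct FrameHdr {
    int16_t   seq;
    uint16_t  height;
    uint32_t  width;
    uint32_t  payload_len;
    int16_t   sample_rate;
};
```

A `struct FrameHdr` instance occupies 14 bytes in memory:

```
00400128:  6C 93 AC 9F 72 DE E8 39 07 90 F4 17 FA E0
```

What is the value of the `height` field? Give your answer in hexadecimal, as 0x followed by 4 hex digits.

`height` follows `seq` (2 bytes), so it starts at byte offset 2 and occupies 2 bytes.
Bytes at offsets 2..3: AC 9F.
Little-endian stores the least-significant byte at the lowest address.
Reassemble most-significant byte first: 9F AC → 0x9FAC.

0x9FAC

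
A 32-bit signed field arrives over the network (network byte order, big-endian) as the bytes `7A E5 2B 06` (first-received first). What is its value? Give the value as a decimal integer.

In big-endian order the high byte comes first in memory.
The bytes are already most-significant first: 0x7AE52B06.
0x7AE52B06 = 2061839110.

2061839110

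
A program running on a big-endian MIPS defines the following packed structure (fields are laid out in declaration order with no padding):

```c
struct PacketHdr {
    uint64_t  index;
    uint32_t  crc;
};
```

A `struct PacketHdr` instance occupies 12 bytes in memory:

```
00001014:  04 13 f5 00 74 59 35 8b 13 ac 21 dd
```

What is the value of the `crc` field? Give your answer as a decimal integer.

`crc` follows `index` (8 bytes), so it starts at byte offset 8 and occupies 4 bytes.
Bytes at offsets 8..11: 13 AC 21 DD.
In big-endian order the high byte comes first in memory.
The bytes are already most-significant first: 0x13AC21DD.
0x13AC21DD = 330047965.

330047965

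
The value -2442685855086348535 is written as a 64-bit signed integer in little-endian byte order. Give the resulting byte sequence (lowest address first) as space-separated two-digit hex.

Two's complement of -2442685855086348535 in 64 bits: 2442685855086348535 = 0x21E629D7E24B08F7; invert → 0xDE19D6281DB4F708; add 1 → 0xDE19D6281DB4F709.
Split into bytes (most-significant first): DE 19 D6 28 1D B4 F7 09.
Little-endian: lowest address holds the least-significant byte.
So at ascending addresses the bytes are 09 F7 B4 1D 28 D6 19 DE.

09 F7 B4 1D 28 D6 19 DE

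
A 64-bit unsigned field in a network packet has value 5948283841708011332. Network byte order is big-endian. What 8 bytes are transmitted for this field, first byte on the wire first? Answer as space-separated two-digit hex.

52 8C 8C A3 80 33 AF 44

5948283841708011332 in hexadecimal, padded to 64 bits, is 0x528C8CA38033AF44.
Split into bytes (most-significant first): 52 8C 8C A3 80 33 AF 44.
Big-endian stores the most-significant byte at the lowest address.
So the memory order matches the most-significant-first order: 52 8C 8C A3 80 33 AF 44.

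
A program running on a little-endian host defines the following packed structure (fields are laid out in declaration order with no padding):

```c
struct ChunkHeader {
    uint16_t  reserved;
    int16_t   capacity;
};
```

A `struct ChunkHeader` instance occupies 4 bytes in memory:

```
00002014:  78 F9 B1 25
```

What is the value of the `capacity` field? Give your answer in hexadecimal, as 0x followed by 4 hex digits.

`capacity` follows `reserved` (2 bytes), so it starts at byte offset 2 and occupies 2 bytes.
Bytes at offsets 2..3: B1 25.
In little-endian order the low byte comes first in memory.
Reassemble most-significant byte first: 25 B1 → 0x25B1.

0x25B1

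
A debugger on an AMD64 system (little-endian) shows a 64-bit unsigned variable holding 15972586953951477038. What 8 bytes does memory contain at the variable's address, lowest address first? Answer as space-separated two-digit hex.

15972586953951477038 in hexadecimal, padded to 64 bits, is 0xDDAA07354E50FD2E.
Split into bytes (most-significant first): DD AA 07 35 4E 50 FD 2E.
Little-endian: lowest address holds the least-significant byte.
So at ascending addresses the bytes are 2E FD 50 4E 35 07 AA DD.

2E FD 50 4E 35 07 AA DD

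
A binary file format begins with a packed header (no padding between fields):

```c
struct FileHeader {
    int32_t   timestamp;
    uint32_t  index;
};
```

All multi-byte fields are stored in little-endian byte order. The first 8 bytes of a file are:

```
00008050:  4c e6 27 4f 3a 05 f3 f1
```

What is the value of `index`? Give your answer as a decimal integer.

`index` follows `timestamp` (4 bytes), so it starts at byte offset 4 and occupies 4 bytes.
Bytes at offsets 4..7: 3A 05 F3 F1.
In little-endian order the low byte comes first in memory.
Reassemble most-significant byte first: F1 F3 05 3A → 0xF1F3053A.
0xF1F3053A = 4059235642.

4059235642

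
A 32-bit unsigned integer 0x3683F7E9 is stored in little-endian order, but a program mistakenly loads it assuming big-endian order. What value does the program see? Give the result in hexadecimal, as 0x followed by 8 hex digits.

Stored little-endian, the bytes at ascending addresses are E9 F7 83 36.
Read back as big-endian, the last byte is least significant, giving 0xE9F78336.

0xE9F78336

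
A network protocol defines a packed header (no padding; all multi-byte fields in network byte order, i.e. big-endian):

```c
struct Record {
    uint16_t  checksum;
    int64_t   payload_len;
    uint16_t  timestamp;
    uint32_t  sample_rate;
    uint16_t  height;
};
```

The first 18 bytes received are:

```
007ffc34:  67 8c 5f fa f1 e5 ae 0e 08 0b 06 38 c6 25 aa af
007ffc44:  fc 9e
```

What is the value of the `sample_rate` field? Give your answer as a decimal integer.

`sample_rate` follows `checksum` (2 B), `payload_len` (8 B), `timestamp` (2 B), so it starts at offset 2 + 8 + 2 = 12 and occupies 4 bytes.
Bytes at offsets 12..15: C6 25 AA AF.
Big-endian: lowest address holds the most-significant byte.
The bytes are already most-significant first: 0xC625AAAF.
0xC625AAAF = 3324357295.

3324357295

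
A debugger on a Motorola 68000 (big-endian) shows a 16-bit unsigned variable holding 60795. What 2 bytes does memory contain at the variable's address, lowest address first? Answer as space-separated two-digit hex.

60795 in hexadecimal, padded to 16 bits, is 0xED7B.
Split into bytes (most-significant first): ED 7B.
Big-endian stores the most-significant byte at the lowest address.
So the memory order matches the most-significant-first order: ED 7B.

ED 7B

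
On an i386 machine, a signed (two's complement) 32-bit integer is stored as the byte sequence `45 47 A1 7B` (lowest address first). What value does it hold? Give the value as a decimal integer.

2074167109

In little-endian order the low byte comes first in memory.
Reassemble most-significant byte first: 7B A1 47 45 → 0x7BA14745.
0x7BA14745 = 2074167109.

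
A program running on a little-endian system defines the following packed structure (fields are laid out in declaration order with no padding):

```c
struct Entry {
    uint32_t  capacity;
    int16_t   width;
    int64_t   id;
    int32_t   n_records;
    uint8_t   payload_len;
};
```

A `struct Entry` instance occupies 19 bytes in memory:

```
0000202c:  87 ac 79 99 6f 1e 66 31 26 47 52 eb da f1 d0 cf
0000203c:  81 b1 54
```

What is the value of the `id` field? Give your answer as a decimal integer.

`id` follows `capacity` (4 B), `width` (2 B), so it starts at offset 4 + 2 = 6 and occupies 8 bytes.
Bytes at offsets 6..13: 66 31 26 47 52 EB DA F1.
In little-endian order the low byte comes first in memory.
Reassemble most-significant byte first: F1 DA EB 52 47 26 31 66 → 0xF1DAEB5247263166.
Top bit is set, so as a signed 64-bit value this is 0xF1DAEB5247263166 − 2^64 = -1019243627032465050.

-1019243627032465050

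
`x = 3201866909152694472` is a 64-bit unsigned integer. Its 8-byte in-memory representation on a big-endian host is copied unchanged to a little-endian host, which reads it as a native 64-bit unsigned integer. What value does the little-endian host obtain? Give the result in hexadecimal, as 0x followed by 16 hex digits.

0xC8D01F5AFD506F2C

3201866909152694472 in 64-bit hexadecimal is 0x2C6F50FD5A1FD0C8.
Stored big-endian, the bytes at ascending addresses are 2C 6F 50 FD 5A 1F D0 C8.
Read back as little-endian, the first byte is least significant, giving 0xC8D01F5AFD506F2C.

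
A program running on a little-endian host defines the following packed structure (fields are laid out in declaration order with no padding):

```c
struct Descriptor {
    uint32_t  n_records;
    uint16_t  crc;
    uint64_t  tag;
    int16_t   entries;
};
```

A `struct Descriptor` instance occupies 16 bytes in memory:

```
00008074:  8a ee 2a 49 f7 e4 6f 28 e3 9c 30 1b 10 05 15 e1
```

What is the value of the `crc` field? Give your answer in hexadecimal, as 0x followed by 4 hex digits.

`crc` follows `n_records` (4 bytes), so it starts at byte offset 4 and occupies 2 bytes.
Bytes at offsets 4..5: F7 E4.
Little-endian: lowest address holds the least-significant byte.
Reassemble most-significant byte first: E4 F7 → 0xE4F7.

0xE4F7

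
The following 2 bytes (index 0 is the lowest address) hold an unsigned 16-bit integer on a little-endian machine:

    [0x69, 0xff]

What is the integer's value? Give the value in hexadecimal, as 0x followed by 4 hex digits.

Little-endian stores the least-significant byte at the lowest address.
Reassemble most-significant byte first: FF 69 → 0xFF69.

0xFF69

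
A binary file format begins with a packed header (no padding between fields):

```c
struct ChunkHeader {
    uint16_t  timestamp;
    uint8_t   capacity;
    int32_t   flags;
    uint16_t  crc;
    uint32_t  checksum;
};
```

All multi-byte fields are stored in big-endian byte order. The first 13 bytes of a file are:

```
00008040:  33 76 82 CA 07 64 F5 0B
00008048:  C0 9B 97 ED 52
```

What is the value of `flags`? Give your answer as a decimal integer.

`flags` follows `timestamp` (2 B), `capacity` (1 B), so it starts at offset 2 + 1 = 3 and occupies 4 bytes.
Bytes at offsets 3..6: CA 07 64 F5.
Big-endian stores the most-significant byte at the lowest address.
The bytes are already most-significant first: 0xCA0764F5.
Top bit is set, so as a signed 32-bit value this is 0xCA0764F5 − 2^32 = -905485067.

-905485067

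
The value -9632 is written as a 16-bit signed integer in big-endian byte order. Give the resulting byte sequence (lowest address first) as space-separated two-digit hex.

DA 60

Two's complement of -9632 in 16 bits: 9632 = 0x25A0; invert → 0xDA5F; add 1 → 0xDA60.
Split into bytes (most-significant first): DA 60.
Big-endian stores the most-significant byte at the lowest address.
So the memory order matches the most-significant-first order: DA 60.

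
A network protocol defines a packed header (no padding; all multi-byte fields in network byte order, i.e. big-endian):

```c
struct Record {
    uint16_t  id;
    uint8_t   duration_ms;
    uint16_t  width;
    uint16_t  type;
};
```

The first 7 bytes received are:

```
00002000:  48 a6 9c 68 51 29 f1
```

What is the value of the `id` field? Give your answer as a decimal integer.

`id` is the first field, at byte offset 0, occupying 2 bytes.
Bytes at offsets 0..1: 48 A6.
Big-endian: lowest address holds the most-significant byte.
The bytes are already most-significant first: 0x48A6.
0x48A6 = 18598.

18598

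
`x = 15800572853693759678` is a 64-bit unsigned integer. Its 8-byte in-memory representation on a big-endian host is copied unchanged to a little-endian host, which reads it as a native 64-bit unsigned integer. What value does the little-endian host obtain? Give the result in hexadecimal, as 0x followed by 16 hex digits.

0xBEC018A04BE946DB

15800572853693759678 in 64-bit hexadecimal is 0xDB46E94BA018C0BE.
Stored big-endian, the bytes at ascending addresses are DB 46 E9 4B A0 18 C0 BE.
Read back as little-endian, the first byte is least significant, giving 0xBEC018A04BE946DB.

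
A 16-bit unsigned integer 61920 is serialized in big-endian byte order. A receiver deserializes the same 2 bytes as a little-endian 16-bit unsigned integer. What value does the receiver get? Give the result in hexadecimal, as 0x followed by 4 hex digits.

0xE0F1

61920 in 16-bit hexadecimal is 0xF1E0.
Stored big-endian, the bytes at ascending addresses are F1 E0.
Read back as little-endian, the first byte is least significant, giving 0xE0F1.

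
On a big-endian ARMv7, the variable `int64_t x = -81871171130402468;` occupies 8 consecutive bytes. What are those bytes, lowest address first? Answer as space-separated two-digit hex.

FE DD 22 9A 87 6D 59 5C

Two's complement of -81871171130402468 in 64 bits: 81871171130402468 = 0x0122DD657892A6A4; invert → 0xFEDD229A876D595B; add 1 → 0xFEDD229A876D595C.
Split into bytes (most-significant first): FE DD 22 9A 87 6D 59 5C.
Big-endian stores the most-significant byte at the lowest address.
So the memory order matches the most-significant-first order: FE DD 22 9A 87 6D 59 5C.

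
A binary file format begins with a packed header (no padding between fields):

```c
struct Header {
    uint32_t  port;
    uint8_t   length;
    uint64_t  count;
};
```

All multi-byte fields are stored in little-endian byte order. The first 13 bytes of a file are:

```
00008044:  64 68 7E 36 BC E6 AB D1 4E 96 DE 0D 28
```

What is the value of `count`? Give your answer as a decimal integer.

2886207673363180518

`count` follows `port` (4 B), `length` (1 B), so it starts at offset 4 + 1 = 5 and occupies 8 bytes.
Bytes at offsets 5..12: E6 AB D1 4E 96 DE 0D 28.
In little-endian order the low byte comes first in memory.
Reassemble most-significant byte first: 28 0D DE 96 4E D1 AB E6 → 0x280DDE964ED1ABE6.
0x280DDE964ED1ABE6 = 2886207673363180518.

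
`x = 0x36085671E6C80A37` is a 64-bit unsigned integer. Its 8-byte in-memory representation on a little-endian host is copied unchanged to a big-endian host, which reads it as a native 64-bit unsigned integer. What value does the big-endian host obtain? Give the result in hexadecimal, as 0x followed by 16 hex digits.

0x370AC8E671560836

Stored little-endian, the bytes at ascending addresses are 37 0A C8 E6 71 56 08 36.
Read back as big-endian, the last byte is least significant, giving 0x370AC8E671560836.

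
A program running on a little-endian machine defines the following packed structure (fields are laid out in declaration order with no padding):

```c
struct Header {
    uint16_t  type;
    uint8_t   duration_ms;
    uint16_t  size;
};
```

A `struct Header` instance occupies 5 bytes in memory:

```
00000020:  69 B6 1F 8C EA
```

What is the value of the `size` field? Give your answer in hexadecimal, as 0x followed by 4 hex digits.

0xEA8C

`size` follows `type` (2 B), `duration_ms` (1 B), so it starts at offset 2 + 1 = 3 and occupies 2 bytes.
Bytes at offsets 3..4: 8C EA.
Little-endian stores the least-significant byte at the lowest address.
Reassemble most-significant byte first: EA 8C → 0xEA8C.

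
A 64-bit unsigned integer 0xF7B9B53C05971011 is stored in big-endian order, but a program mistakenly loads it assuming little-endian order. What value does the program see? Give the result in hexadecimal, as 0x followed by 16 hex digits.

0x111097053CB5B9F7

Stored big-endian, the bytes at ascending addresses are F7 B9 B5 3C 05 97 10 11.
Read back as little-endian, the first byte is least significant, giving 0x111097053CB5B9F7.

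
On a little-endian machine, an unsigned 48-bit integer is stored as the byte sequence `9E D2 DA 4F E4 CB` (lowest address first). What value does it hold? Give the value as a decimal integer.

224181452722846

In little-endian order the low byte comes first in memory.
Reassemble most-significant byte first: CB E4 4F DA D2 9E → 0xCBE44FDAD29E.
0xCBE44FDAD29E = 224181452722846.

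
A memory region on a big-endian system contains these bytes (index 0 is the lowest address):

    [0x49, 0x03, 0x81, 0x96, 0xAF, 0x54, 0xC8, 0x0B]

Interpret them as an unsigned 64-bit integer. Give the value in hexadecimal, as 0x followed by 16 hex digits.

In big-endian order the high byte comes first in memory.
The bytes are already most-significant first: 0x49038196AF54C80B.

0x49038196AF54C80B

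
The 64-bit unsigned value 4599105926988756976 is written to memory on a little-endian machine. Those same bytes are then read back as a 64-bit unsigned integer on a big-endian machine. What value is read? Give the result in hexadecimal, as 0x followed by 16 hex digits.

4599105926988756976 in 64-bit hexadecimal is 0x3FD34E79368EF7F0.
Stored little-endian, the bytes at ascending addresses are F0 F7 8E 36 79 4E D3 3F.
Read back as big-endian, the last byte is least significant, giving 0xF0F78E36794ED33F.

0xF0F78E36794ED33F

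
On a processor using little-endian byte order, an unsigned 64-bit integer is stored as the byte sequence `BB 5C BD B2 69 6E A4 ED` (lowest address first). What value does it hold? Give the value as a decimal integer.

17123933083418844347

Little-endian: lowest address holds the least-significant byte.
Reassemble most-significant byte first: ED A4 6E 69 B2 BD 5C BB → 0xEDA46E69B2BD5CBB.
0xEDA46E69B2BD5CBB = 17123933083418844347.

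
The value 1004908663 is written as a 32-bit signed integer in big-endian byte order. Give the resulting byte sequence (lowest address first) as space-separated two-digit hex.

1004908663 in hexadecimal, padded to 32 bits, is 0x3BE5B077.
Split into bytes (most-significant first): 3B E5 B0 77.
Big-endian stores the most-significant byte at the lowest address.
So the memory order matches the most-significant-first order: 3B E5 B0 77.

3B E5 B0 77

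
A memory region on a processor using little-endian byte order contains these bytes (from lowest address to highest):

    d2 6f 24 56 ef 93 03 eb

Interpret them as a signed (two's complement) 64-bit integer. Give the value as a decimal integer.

-1512202393714659374

Little-endian stores the least-significant byte at the lowest address.
Reassemble most-significant byte first: EB 03 93 EF 56 24 6F D2 → 0xEB0393EF56246FD2.
Top bit is set, so as a signed 64-bit value this is 0xEB0393EF56246FD2 − 2^64 = -1512202393714659374.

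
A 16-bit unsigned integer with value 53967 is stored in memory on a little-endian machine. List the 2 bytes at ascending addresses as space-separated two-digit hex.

CF D2

53967 in hexadecimal, padded to 16 bits, is 0xD2CF.
Split into bytes (most-significant first): D2 CF.
In little-endian order the low byte comes first in memory.
So at ascending addresses the bytes are CF D2.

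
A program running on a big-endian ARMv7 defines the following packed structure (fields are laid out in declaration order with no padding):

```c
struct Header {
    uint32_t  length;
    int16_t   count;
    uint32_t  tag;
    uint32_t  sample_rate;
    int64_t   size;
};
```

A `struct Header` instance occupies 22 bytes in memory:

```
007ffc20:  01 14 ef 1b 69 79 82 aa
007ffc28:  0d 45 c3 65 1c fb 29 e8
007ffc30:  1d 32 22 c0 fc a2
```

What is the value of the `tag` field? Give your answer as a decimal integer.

`tag` follows `length` (4 B), `count` (2 B), so it starts at offset 4 + 2 = 6 and occupies 4 bytes.
Bytes at offsets 6..9: 82 AA 0D 45.
In big-endian order the high byte comes first in memory.
The bytes are already most-significant first: 0x82AA0D45.
0x82AA0D45 = 2192182597.

2192182597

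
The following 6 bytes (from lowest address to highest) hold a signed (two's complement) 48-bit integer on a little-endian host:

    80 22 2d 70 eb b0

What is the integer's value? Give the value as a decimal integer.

-86949730901376

Little-endian stores the least-significant byte at the lowest address.
Reassemble most-significant byte first: B0 EB 70 2D 22 80 → 0xB0EB702D2280.
Top bit is set, so as a signed 48-bit value this is 0xB0EB702D2280 − 2^48 = -86949730901376.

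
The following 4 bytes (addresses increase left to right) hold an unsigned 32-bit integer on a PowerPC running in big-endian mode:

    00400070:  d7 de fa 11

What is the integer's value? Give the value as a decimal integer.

3621714449

Big-endian stores the most-significant byte at the lowest address.
The bytes are already most-significant first: 0xD7DEFA11.
0xD7DEFA11 = 3621714449.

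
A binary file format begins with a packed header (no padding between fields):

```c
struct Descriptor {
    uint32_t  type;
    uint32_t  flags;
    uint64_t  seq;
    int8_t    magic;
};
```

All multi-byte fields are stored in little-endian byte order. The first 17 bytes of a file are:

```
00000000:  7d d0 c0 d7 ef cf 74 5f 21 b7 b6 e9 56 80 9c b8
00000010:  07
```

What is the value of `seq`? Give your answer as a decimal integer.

`seq` follows `type` (4 B), `flags` (4 B), so it starts at offset 4 + 4 = 8 and occupies 8 bytes.
Bytes at offsets 8..15: 21 B7 B6 E9 56 80 9C B8.
In little-endian order the low byte comes first in memory.
Reassemble most-significant byte first: B8 9C 80 56 E9 B6 B7 21 → 0xB89C8056E9B6B721.
0xB89C8056E9B6B721 = 13302648510122211105.

13302648510122211105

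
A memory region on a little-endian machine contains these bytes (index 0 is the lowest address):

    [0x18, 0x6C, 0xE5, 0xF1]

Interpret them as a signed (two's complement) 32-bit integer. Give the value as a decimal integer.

Little-endian: lowest address holds the least-significant byte.
Reassemble most-significant byte first: F1 E5 6C 18 → 0xF1E56C18.
Top bit is set, so as a signed 32-bit value this is 0xF1E56C18 − 2^32 = -236622824.

-236622824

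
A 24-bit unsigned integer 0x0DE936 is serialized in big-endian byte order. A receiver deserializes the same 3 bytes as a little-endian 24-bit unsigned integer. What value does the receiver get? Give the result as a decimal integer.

Stored big-endian, the bytes at ascending addresses are 0D E9 36.
Read back as little-endian, the first byte is least significant, giving 0x36E90D.
0x36E90D = 3598605.

3598605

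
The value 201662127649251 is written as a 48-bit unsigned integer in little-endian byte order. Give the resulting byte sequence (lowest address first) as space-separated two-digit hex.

E3 B1 7B 1F 69 B7

201662127649251 in hexadecimal, padded to 48 bits, is 0xB7691F7BB1E3.
Split into bytes (most-significant first): B7 69 1F 7B B1 E3.
In little-endian order the low byte comes first in memory.
So at ascending addresses the bytes are E3 B1 7B 1F 69 B7.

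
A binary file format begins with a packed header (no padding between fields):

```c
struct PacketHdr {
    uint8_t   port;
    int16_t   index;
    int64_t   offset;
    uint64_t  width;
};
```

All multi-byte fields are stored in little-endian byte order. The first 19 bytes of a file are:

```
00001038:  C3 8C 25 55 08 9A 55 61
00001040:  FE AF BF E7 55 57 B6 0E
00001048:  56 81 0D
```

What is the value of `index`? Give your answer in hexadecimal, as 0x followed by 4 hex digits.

0x258C

`index` follows `port` (1 byte), so it starts at byte offset 1 and occupies 2 bytes.
Bytes at offsets 1..2: 8C 25.
Little-endian stores the least-significant byte at the lowest address.
Reassemble most-significant byte first: 25 8C → 0x258C.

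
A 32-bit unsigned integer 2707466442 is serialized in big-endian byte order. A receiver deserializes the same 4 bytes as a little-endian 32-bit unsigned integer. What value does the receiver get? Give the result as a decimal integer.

2707466442 in 32-bit hexadecimal is 0xA160A8CA.
Stored big-endian, the bytes at ascending addresses are A1 60 A8 CA.
Read back as little-endian, the first byte is least significant, giving 0xCAA860A1.
0xCAA860A1 = 3400032417.

3400032417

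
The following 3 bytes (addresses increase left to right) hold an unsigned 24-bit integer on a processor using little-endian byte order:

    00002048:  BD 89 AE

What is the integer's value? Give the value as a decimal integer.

11438525

Little-endian stores the least-significant byte at the lowest address.
Reassemble most-significant byte first: AE 89 BD → 0xAE89BD.
0xAE89BD = 11438525.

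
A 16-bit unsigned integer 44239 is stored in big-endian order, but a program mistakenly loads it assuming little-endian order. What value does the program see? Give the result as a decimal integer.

44239 in 16-bit hexadecimal is 0xACCF.
Stored big-endian, the bytes at ascending addresses are AC CF.
Read back as little-endian, the first byte is least significant, giving 0xCFAC.
0xCFAC = 53164.

53164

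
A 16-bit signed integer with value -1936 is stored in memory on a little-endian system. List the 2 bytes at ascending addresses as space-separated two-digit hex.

Two's complement of -1936 in 16 bits: 1936 = 0x0790; invert → 0xF86F; add 1 → 0xF870.
Split into bytes (most-significant first): F8 70.
Little-endian stores the least-significant byte at the lowest address.
So at ascending addresses the bytes are 70 F8.

70 F8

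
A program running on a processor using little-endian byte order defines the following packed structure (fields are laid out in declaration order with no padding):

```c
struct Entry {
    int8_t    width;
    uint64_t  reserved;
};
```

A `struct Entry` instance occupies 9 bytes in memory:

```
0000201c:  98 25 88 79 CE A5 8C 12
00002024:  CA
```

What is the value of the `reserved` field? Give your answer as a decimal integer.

14560855189003798565

`reserved` follows `width` (1 byte), so it starts at byte offset 1 and occupies 8 bytes.
Bytes at offsets 1..8: 25 88 79 CE A5 8C 12 CA.
Little-endian stores the least-significant byte at the lowest address.
Reassemble most-significant byte first: CA 12 8C A5 CE 79 88 25 → 0xCA128CA5CE798825.
0xCA128CA5CE798825 = 14560855189003798565.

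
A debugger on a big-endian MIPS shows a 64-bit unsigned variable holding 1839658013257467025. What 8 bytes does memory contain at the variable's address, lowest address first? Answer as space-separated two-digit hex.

19 87 C7 37 54 69 84 91

1839658013257467025 in hexadecimal, padded to 64 bits, is 0x1987C73754698491.
Split into bytes (most-significant first): 19 87 C7 37 54 69 84 91.
Big-endian stores the most-significant byte at the lowest address.
So the memory order matches the most-significant-first order: 19 87 C7 37 54 69 84 91.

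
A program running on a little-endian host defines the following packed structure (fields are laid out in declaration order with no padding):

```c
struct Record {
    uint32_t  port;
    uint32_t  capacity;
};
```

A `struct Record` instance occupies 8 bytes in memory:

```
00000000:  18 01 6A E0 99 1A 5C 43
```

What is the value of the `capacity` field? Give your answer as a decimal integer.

`capacity` follows `port` (4 bytes), so it starts at byte offset 4 and occupies 4 bytes.
Bytes at offsets 4..7: 99 1A 5C 43.
Little-endian: lowest address holds the least-significant byte.
Reassemble most-significant byte first: 43 5C 1A 99 → 0x435C1A99.
0x435C1A99 = 1130109593.

1130109593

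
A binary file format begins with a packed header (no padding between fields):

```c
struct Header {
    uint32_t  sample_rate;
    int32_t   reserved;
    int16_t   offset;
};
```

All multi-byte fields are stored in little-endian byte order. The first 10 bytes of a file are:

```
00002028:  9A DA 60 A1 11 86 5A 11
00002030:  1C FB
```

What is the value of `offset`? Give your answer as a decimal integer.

-1252

`offset` follows `sample_rate` (4 B), `reserved` (4 B), so it starts at offset 4 + 4 = 8 and occupies 2 bytes.
Bytes at offsets 8..9: 1C FB.
In little-endian order the low byte comes first in memory.
Reassemble most-significant byte first: FB 1C → 0xFB1C.
Top bit is set, so as a signed 16-bit value this is 0xFB1C − 2^16 = -1252.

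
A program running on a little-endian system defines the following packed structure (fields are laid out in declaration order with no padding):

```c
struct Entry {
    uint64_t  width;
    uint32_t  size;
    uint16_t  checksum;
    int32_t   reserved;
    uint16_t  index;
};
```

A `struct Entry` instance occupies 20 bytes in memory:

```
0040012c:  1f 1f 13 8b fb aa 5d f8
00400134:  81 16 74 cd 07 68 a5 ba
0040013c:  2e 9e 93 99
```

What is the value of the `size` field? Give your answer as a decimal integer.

3446937217

`size` follows `width` (8 bytes), so it starts at byte offset 8 and occupies 4 bytes.
Bytes at offsets 8..11: 81 16 74 CD.
Little-endian stores the least-significant byte at the lowest address.
Reassemble most-significant byte first: CD 74 16 81 → 0xCD741681.
0xCD741681 = 3446937217.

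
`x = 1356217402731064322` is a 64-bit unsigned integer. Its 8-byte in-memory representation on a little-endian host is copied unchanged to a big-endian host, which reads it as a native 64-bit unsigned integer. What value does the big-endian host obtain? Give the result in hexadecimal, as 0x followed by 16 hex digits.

1356217402731064322 in 64-bit hexadecimal is 0x12D2408ACFFCEC02.
Stored little-endian, the bytes at ascending addresses are 02 EC FC CF 8A 40 D2 12.
Read back as big-endian, the last byte is least significant, giving 0x02ECFCCF8A40D212.

0x02ECFCCF8A40D212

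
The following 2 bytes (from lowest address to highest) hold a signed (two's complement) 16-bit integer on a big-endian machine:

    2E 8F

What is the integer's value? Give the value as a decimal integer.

Big-endian: lowest address holds the most-significant byte.
The bytes are already most-significant first: 0x2E8F.
0x2E8F = 11919.

11919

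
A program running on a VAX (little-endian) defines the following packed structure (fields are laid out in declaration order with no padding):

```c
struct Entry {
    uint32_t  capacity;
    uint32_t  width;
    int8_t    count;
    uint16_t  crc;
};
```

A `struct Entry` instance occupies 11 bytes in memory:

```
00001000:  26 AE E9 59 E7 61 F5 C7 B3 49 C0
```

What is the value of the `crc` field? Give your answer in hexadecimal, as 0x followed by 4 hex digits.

0xC049

`crc` follows `capacity` (4 B), `width` (4 B), `count` (1 B), so it starts at offset 4 + 4 + 1 = 9 and occupies 2 bytes.
Bytes at offsets 9..10: 49 C0.
Little-endian stores the least-significant byte at the lowest address.
Reassemble most-significant byte first: C0 49 → 0xC049.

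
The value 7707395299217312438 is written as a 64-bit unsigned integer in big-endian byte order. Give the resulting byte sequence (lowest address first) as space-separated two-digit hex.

6A F6 2B 30 69 5D 0A B6

7707395299217312438 in hexadecimal, padded to 64 bits, is 0x6AF62B30695D0AB6.
Split into bytes (most-significant first): 6A F6 2B 30 69 5D 0A B6.
In big-endian order the high byte comes first in memory.
So the memory order matches the most-significant-first order: 6A F6 2B 30 69 5D 0A B6.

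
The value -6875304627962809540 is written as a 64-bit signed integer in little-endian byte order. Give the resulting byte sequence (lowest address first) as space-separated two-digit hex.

Two's complement of -6875304627962809540 in 64 bits: 6875304627962809540 = 0x5F69FD21D8528CC4; invert → 0xA09602DE27AD733B; add 1 → 0xA09602DE27AD733C.
Split into bytes (most-significant first): A0 96 02 DE 27 AD 73 3C.
In little-endian order the low byte comes first in memory.
So at ascending addresses the bytes are 3C 73 AD 27 DE 02 96 A0.

3C 73 AD 27 DE 02 96 A0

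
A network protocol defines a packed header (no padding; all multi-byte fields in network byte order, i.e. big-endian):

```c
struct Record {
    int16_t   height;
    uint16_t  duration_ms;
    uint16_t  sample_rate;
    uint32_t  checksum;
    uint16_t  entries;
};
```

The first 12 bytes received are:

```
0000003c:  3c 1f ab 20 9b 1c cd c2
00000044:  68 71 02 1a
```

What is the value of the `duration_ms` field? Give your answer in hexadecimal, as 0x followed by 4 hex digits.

`duration_ms` follows `height` (2 bytes), so it starts at byte offset 2 and occupies 2 bytes.
Bytes at offsets 2..3: AB 20.
In big-endian order the high byte comes first in memory.
The bytes are already most-significant first: 0xAB20.

0xAB20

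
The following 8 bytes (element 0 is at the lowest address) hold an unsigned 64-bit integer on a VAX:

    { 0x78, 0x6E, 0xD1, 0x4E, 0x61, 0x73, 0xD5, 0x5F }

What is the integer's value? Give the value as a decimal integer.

6905552465413893752

In little-endian order the low byte comes first in memory.
Reassemble most-significant byte first: 5F D5 73 61 4E D1 6E 78 → 0x5FD573614ED16E78.
0x5FD573614ED16E78 = 6905552465413893752.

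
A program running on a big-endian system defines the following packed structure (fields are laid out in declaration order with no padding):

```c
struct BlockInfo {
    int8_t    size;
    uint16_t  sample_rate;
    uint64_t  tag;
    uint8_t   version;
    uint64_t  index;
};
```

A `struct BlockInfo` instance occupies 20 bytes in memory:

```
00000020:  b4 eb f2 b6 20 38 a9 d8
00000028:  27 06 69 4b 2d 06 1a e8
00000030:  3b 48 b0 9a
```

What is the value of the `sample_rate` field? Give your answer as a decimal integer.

60402

`sample_rate` follows `size` (1 byte), so it starts at byte offset 1 and occupies 2 bytes.
Bytes at offsets 1..2: EB F2.
Big-endian stores the most-significant byte at the lowest address.
The bytes are already most-significant first: 0xEBF2.
0xEBF2 = 60402.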